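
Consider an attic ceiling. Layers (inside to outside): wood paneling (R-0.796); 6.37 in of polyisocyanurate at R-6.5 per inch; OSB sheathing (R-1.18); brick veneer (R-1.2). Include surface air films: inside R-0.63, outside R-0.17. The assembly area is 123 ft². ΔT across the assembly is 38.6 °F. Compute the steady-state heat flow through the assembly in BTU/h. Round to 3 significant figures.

6.37 × 6.5 = 41.41
R_total = 0.63 + 0.796 + 41.41 + 1.18 + 1.2 + 0.17 = 45.38 ft²·°F·h/BTU
Q = A·ΔT/R = 123 × 38.6 / 45.38 = 104.6 BTU/h

105 BTU/h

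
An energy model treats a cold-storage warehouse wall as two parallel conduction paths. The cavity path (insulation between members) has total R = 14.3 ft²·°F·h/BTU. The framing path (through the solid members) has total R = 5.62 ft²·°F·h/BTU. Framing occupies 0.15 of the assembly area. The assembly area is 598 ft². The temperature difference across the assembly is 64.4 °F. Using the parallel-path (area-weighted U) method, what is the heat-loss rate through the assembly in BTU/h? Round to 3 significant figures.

U_eff = 0.85/14.3 + 0.15/5.62 = 0.05944 + 0.02669 = 0.08613
R_eff = 1/U_eff = 11.61 ft²·°F·h/BTU
Q = 598 × 64.4 / 11.61 = 3317 BTU/h

3320 BTU/h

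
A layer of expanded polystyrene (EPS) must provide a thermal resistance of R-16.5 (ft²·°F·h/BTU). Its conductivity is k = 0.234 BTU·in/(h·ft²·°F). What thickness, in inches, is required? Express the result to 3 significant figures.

3.86 in

L = R × k = 16.5 × 0.234 = 3.861 in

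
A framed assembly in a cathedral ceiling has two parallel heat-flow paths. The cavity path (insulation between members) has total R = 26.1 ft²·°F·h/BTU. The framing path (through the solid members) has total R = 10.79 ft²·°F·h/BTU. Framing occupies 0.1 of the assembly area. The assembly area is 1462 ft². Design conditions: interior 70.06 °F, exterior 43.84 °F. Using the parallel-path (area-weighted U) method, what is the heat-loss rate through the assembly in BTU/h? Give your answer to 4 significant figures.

1677 BTU/h

U_eff = 0.9/26.1 + 0.1/10.79 = 0.034483 + 0.0092678 = 0.043751
R_eff = 1/U_eff = 22.857 ft²·°F·h/BTU
Q = 1462 × (70.06 − 43.84) / 22.857 = 1677.1 BTU/h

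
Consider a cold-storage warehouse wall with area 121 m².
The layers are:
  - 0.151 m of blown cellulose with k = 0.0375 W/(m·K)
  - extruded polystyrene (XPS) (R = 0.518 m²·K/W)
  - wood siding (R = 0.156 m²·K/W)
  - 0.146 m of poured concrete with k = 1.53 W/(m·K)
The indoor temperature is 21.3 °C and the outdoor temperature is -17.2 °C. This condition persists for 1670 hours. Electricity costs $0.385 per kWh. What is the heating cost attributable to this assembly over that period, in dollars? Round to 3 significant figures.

0.151/0.0375 = 4.027
0.146/1.53 = 0.09542
R_total = 4.027 + 0.518 + 0.156 + 0.09542 = 4.796 m²·K/W
Q = 121 × (21.3 − (-17.2)) / 4.796 = 971.3 W
E = 971.3 W × 1670 h / 1000 = 1622 kWh
Cost = 1622 × 0.385 = $624.5

625 dollars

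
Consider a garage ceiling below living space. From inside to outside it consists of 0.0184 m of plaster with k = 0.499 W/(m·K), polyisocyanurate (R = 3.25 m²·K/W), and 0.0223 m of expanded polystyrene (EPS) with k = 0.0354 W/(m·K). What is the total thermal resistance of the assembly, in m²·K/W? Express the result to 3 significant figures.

0.0184/0.499 = 0.03687
0.0223/0.0354 = 0.6299
R_total = 0.03687 + 3.25 + 0.6299 = 3.917 m²·K/W

3.92 m²·K/W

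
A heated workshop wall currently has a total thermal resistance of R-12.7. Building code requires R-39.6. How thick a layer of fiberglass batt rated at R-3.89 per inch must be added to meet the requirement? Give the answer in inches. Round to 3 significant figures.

ΔR = 39.6 − 12.7 = 26.9 ft²·°F·h/BTU
L = ΔR / (R/in) = 26.9/3.89 = 6.915 in

6.92 in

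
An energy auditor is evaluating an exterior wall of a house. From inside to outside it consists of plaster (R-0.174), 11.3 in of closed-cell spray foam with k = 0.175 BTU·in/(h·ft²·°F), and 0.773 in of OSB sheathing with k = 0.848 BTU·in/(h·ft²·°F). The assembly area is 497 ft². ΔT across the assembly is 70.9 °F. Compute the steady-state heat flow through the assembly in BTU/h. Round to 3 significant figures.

11.3/0.175 = 64.57
0.773/0.848 = 0.9116
R_total = 0.174 + 64.57 + 0.9116 = 65.66 ft²·°F·h/BTU
Q = A·ΔT/R = 497 × 70.9 / 65.66 = 536.7 BTU/h

537 BTU/h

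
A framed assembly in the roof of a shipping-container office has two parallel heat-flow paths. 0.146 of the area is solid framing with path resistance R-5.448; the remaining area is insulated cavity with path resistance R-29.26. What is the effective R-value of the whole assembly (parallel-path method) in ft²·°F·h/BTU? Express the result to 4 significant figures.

U_eff = 0.854/29.26 + 0.146/5.448 = 0.029187 + 0.026799 = 0.055985
R_eff = 1/U_eff = 17.862 ft²·°F·h/BTU

17.86 ft²·°F·h/BTU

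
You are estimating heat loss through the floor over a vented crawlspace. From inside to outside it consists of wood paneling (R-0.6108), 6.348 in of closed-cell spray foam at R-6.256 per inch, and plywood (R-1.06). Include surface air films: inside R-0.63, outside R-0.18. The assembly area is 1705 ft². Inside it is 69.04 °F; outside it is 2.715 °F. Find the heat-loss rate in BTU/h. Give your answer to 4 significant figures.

6.348 × 6.256 = 39.713
R_total = 0.63 + 0.6108 + 39.713 + 1.06 + 0.18 = 42.194 ft²·°F·h/BTU
Q = A·ΔT/R = 1705 × (69.04 − 2.715) / 42.194 = 2680.1 BTU/h

2680 BTU/h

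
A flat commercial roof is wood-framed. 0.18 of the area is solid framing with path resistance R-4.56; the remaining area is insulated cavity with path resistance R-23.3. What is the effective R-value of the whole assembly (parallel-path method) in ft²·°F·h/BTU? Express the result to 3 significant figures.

U_eff = 0.82/23.3 + 0.18/4.56 = 0.03519 + 0.03947 = 0.07467
R_eff = 1/U_eff = 13.39 ft²·°F·h/BTU

13.4 ft²·°F·h/BTU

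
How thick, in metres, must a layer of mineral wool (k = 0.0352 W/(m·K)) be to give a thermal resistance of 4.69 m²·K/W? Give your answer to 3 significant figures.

0.165 m

L = R·k = 4.69 × 0.0352 = 0.1651 m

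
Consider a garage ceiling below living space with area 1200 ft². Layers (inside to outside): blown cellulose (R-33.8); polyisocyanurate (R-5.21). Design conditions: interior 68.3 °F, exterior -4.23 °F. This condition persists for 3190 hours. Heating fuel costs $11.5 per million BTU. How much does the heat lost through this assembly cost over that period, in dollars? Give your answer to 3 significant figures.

R_total = 33.8 + 5.21 = 39.01 ft²·°F·h/BTU
Q = 1200 × (68.3 − (-4.23)) / 39.01 = 2231 BTU/h
E = 2231 × 3190 = 7117000 BTU
Cost = 7117000/10⁶ × 11.5 = $81.85

81.8 dollars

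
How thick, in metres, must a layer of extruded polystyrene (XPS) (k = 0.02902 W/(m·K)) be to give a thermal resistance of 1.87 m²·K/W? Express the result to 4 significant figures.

L = R·k = 1.87 × 0.02902 = 0.054267 m

0.05427 m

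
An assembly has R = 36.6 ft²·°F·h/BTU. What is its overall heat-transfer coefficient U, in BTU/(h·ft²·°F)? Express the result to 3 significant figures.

0.0273 BTU/(h·ft²·°F)

U = 1/R = 1/36.6 = 0.02732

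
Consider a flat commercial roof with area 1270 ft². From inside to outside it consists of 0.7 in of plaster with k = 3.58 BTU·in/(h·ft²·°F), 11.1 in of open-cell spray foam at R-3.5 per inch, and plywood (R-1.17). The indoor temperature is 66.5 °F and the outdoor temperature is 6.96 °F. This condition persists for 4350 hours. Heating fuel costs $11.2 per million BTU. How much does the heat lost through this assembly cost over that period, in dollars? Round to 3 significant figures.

91.6 dollars

0.7/3.58 = 0.1955
11.1 × 3.5 = 38.85
R_total = 0.1955 + 38.85 + 1.17 = 40.22 ft²·°F·h/BTU
Q = 1270 × (66.5 − 6.96) / 40.22 = 1880 BTU/h
E = 1880 × 4350 = 8179000 BTU
Cost = 8179000/10⁶ × 11.2 = $91.61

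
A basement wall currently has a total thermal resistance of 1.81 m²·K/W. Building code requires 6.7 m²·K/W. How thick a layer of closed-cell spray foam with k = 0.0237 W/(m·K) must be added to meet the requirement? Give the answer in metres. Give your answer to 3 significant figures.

0.116 m

ΔR = 6.7 − 1.81 = 4.89 m²·K/W
L = ΔR × k = 4.89 × 0.0237 = 0.1159 m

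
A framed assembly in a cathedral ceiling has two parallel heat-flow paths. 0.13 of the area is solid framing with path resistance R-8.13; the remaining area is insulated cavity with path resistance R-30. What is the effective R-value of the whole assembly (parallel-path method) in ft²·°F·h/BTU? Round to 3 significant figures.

U_eff = 0.87/30 + 0.13/8.13 = 0.029 + 0.01599 = 0.04499
R_eff = 1/U_eff = 22.23 ft²·°F·h/BTU

22.2 ft²·°F·h/BTU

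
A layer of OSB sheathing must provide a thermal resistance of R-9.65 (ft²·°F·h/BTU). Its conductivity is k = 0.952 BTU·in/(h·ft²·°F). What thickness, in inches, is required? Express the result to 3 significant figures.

9.19 in

L = R × k = 9.65 × 0.952 = 9.187 in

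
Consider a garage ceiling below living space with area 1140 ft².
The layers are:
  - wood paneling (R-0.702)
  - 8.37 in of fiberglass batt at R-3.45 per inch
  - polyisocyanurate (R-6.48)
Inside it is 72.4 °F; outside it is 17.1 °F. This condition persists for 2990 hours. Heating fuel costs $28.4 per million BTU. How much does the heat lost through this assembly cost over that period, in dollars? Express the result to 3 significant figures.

148 dollars

8.37 × 3.45 = 28.88
R_total = 0.702 + 28.88 + 6.48 = 36.06 ft²·°F·h/BTU
Q = 1140 × (72.4 − 17.1) / 36.06 = 1748 BTU/h
E = 1748 × 2990 = 5227000 BTU
Cost = 5227000/10⁶ × 28.4 = $148.5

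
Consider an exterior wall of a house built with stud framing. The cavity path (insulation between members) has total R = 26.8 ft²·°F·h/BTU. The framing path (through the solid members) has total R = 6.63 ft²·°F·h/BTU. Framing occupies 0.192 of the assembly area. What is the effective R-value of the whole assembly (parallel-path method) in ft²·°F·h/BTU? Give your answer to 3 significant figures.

U_eff = 0.808/26.8 + 0.192/6.63 = 0.03015 + 0.02896 = 0.05911
R_eff = 1/U_eff = 16.92 ft²·°F·h/BTU

16.9 ft²·°F·h/BTU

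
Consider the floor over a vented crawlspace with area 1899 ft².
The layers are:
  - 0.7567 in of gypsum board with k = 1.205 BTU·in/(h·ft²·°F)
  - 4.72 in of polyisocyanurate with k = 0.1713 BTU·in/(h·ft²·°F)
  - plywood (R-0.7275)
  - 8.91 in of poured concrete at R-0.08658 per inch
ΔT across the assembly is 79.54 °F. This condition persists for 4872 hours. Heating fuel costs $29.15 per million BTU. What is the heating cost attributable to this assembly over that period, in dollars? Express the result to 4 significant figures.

0.7567/1.205 = 0.62797
4.72/0.1713 = 27.554
8.91 × 0.08658 = 0.77143
R_total = 0.62797 + 27.554 + 0.7275 + 0.77143 = 29.681 ft²·°F·h/BTU
Q = 1899 × 79.54 / 29.681 = 5089 BTU/h
E = 5089 × 4872 = 24794000 BTU
Cost = 24794000/10⁶ × 29.15 = $722.74

722.7 dollars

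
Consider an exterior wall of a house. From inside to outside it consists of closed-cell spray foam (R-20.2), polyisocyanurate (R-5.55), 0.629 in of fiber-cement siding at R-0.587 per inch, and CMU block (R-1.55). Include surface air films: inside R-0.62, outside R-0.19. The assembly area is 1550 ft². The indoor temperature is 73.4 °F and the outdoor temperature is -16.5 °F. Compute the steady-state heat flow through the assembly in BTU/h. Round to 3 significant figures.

4890 BTU/h

0.629 × 0.587 = 0.3692
R_total = 0.62 + 20.2 + 5.55 + 0.3692 + 1.55 + 0.19 = 28.48 ft²·°F·h/BTU
Q = A·ΔT/R = 1550 × (73.4 − (-16.5)) / 28.48 = 4893 BTU/h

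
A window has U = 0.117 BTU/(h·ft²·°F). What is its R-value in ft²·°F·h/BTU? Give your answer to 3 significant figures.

R = 1/U = 1/0.117 = 8.547

8.55 ft²·°F·h/BTU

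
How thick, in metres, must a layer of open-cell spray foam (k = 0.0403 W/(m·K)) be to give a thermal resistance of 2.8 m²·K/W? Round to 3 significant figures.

L = R·k = 2.8 × 0.0403 = 0.1128 m

0.113 m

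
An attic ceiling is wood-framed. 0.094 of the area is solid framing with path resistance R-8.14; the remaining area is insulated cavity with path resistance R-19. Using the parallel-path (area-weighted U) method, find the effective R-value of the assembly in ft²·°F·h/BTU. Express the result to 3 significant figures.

16.9 ft²·°F·h/BTU

U_eff = 0.906/19 + 0.094/8.14 = 0.04768 + 0.01155 = 0.05923
R_eff = 1/U_eff = 16.88 ft²·°F·h/BTU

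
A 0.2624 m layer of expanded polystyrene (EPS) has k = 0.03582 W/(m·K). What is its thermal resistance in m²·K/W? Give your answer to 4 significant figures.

R = L/k = 0.2624/0.03582 = 7.3255 m²·K/W

7.326 m²·K/W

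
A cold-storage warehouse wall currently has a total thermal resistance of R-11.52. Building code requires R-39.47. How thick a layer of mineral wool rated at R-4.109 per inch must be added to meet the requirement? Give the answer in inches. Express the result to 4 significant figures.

6.802 in

ΔR = 39.47 − 11.52 = 27.95 ft²·°F·h/BTU
L = ΔR / (R/in) = 27.95/4.109 = 6.8021 in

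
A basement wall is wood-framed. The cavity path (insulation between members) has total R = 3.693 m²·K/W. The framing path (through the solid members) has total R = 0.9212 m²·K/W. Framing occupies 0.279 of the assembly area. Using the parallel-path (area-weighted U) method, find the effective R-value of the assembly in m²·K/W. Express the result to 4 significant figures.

2.008 m²·K/W

U_eff = 0.721/3.693 + 0.279/0.9212 = 0.19523 + 0.30287 = 0.4981
R_eff = 1/U_eff = 2.0076 m²·K/W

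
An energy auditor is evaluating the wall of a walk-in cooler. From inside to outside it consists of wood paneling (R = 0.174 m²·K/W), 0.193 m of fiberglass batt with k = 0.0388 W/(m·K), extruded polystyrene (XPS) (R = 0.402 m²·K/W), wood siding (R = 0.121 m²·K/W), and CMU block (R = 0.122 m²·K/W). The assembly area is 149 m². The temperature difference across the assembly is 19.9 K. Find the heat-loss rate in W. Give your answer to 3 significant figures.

512 W

0.193/0.0388 = 4.974
R_total = 0.174 + 4.974 + 0.402 + 0.121 + 0.122 = 5.793 m²·K/W
Q = A·ΔT/R = 149 × 19.9 / 5.793 = 511.8 W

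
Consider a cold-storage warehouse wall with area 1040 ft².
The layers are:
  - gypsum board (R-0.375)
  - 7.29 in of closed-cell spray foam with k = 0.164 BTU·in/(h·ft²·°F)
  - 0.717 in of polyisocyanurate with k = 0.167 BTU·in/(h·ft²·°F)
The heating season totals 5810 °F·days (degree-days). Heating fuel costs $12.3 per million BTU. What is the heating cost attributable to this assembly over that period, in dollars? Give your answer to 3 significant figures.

7.29/0.164 = 44.45
0.717/0.167 = 4.293
R_total = 0.375 + 44.45 + 4.293 = 49.12 ft²·°F·h/BTU
E = A × HDD × 24 / R = 1040 × 5810 × 24 / 49.12 = 2952000 BTU
Cost = 2952000/10⁶ × 12.3 = $36.31

36.3 dollars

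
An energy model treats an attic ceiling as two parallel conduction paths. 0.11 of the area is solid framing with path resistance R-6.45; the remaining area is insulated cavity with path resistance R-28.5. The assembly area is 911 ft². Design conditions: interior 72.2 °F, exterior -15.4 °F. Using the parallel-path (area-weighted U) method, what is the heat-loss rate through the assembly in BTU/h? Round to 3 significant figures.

3850 BTU/h

U_eff = 0.89/28.5 + 0.11/6.45 = 0.03123 + 0.01705 = 0.04828
R_eff = 1/U_eff = 20.71 ft²·°F·h/BTU
Q = 911 × (72.2 − (-15.4)) / 20.71 = 3853 BTU/h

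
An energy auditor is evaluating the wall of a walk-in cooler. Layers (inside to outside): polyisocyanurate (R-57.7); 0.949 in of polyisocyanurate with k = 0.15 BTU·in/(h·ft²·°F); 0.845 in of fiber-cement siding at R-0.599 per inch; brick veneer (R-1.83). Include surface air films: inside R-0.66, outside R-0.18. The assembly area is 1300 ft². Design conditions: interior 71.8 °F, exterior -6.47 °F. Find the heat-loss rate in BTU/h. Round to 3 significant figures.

1510 BTU/h

0.949/0.15 = 6.327
0.845 × 0.599 = 0.5062
R_total = 0.66 + 57.7 + 6.327 + 0.5062 + 1.83 + 0.18 = 67.2 ft²·°F·h/BTU
Q = A·ΔT/R = 1300 × (71.8 − (-6.47)) / 67.2 = 1514 BTU/h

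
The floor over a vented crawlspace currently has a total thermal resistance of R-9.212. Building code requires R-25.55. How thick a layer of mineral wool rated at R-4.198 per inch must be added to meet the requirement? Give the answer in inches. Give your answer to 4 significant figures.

ΔR = 25.55 − 9.212 = 16.338 ft²·°F·h/BTU
L = ΔR / (R/in) = 16.338/4.198 = 3.8919 in

3.892 in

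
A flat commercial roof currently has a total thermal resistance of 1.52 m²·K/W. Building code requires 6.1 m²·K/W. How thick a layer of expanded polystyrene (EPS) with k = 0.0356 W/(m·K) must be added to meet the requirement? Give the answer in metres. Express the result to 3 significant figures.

ΔR = 6.1 − 1.52 = 4.58 m²·K/W
L = ΔR × k = 4.58 × 0.0356 = 0.163 m

0.163 m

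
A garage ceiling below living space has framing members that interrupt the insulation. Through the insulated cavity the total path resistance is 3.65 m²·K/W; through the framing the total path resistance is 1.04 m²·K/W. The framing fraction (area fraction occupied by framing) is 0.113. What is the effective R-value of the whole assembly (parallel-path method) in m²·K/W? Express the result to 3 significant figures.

2.84 m²·K/W

U_eff = 0.887/3.65 + 0.113/1.04 = 0.243 + 0.1087 = 0.3517
R_eff = 1/U_eff = 2.844 m²·K/W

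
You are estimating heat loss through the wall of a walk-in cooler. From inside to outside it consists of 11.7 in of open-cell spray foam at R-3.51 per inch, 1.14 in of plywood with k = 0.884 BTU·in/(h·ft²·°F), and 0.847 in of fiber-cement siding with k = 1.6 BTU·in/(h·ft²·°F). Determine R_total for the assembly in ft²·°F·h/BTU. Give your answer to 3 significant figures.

11.7 × 3.51 = 41.07
1.14/0.884 = 1.29
0.847/1.6 = 0.5294
R_total = 41.07 + 1.29 + 0.5294 = 42.89 ft²·°F·h/BTU

42.9 ft²·°F·h/BTU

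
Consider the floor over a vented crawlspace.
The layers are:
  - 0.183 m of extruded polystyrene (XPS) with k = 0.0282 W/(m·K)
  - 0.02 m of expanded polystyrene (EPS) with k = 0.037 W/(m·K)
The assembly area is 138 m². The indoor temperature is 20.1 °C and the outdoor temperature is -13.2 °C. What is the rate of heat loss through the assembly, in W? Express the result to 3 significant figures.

654 W

0.183/0.0282 = 6.489
0.02/0.037 = 0.5405
R_total = 6.489 + 0.5405 = 7.03 m²·K/W
Q = A·ΔT/R = 138 × (20.1 − (-13.2)) / 7.03 = 653.7 W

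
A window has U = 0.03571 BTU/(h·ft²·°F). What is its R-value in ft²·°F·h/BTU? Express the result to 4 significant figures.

28.00 ft²·°F·h/BTU

R = 1/U = 1/0.03571 = 28.003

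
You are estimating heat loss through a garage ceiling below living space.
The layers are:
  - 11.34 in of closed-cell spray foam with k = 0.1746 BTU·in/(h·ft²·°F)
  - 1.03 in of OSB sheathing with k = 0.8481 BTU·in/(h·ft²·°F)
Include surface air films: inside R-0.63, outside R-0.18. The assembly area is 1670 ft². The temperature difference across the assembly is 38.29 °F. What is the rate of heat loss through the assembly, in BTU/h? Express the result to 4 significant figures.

954.8 BTU/h

11.34/0.1746 = 64.948
1.03/0.8481 = 1.2145
R_total = 0.63 + 64.948 + 1.2145 + 0.18 = 66.973 ft²·°F·h/BTU
Q = A·ΔT/R = 1670 × 38.29 / 66.973 = 954.78 BTU/h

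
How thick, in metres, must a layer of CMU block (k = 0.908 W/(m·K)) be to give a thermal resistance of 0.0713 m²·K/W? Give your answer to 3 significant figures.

L = R·k = 0.0713 × 0.908 = 0.06474 m

0.0647 m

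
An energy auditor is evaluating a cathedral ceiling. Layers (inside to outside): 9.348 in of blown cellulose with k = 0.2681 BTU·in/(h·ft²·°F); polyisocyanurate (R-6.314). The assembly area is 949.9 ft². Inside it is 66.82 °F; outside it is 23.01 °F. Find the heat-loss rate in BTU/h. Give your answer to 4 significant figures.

9.348/0.2681 = 34.868
R_total = 34.868 + 6.314 = 41.182 ft²·°F·h/BTU
Q = A·ΔT/R = 949.9 × (66.82 − 23.01) / 41.182 = 1010.5 BTU/h

1011 BTU/h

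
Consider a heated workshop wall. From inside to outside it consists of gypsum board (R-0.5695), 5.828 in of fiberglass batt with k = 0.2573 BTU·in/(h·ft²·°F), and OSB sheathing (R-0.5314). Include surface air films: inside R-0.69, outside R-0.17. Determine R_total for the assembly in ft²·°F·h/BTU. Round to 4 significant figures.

24.61 ft²·°F·h/BTU

5.828/0.2573 = 22.651
R_total = 0.69 + 0.5695 + 22.651 + 0.5314 + 0.17 = 24.612 ft²·°F·h/BTU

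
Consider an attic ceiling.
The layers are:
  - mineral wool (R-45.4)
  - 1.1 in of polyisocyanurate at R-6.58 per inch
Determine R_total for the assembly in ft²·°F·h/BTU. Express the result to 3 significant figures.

52.6 ft²·°F·h/BTU

1.1 × 6.58 = 7.238
R_total = 45.4 + 7.238 = 52.64 ft²·°F·h/BTU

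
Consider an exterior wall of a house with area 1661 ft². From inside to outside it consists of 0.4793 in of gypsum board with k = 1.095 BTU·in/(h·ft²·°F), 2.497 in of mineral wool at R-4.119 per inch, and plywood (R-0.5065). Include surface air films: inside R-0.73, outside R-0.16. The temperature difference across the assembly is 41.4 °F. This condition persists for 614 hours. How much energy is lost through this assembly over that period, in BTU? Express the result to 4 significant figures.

0.4793/1.095 = 0.43772
2.497 × 4.119 = 10.285
R_total = 0.73 + 0.43772 + 10.285 + 0.5065 + 0.16 = 12.119 ft²·°F·h/BTU
Q = 1661 × 41.4 / 12.119 = 5674 BTU/h
E = 5674 × 614 = 3483800 BTU

3484000 BTU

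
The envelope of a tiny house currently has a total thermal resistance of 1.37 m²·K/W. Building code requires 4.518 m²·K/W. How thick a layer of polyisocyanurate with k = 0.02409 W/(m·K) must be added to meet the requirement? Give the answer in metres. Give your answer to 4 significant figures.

ΔR = 4.518 − 1.37 = 3.148 m²·K/W
L = ΔR × k = 3.148 × 0.02409 = 0.075835 m

0.07584 m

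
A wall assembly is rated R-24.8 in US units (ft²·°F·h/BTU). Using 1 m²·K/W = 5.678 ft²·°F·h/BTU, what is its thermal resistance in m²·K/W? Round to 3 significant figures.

R_SI = 24.8/5.678 = 4.368

4.37 m²·K/W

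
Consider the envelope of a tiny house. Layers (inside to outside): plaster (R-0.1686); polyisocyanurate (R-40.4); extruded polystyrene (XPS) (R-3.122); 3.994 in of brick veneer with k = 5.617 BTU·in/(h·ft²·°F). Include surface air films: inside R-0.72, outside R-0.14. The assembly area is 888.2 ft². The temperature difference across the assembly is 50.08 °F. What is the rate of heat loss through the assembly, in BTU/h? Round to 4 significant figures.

982.8 BTU/h

3.994/5.617 = 0.71106
R_total = 0.72 + 0.1686 + 40.4 + 3.122 + 0.71106 + 0.14 = 45.262 ft²·°F·h/BTU
Q = A·ΔT/R = 888.2 × 50.08 / 45.262 = 982.75 BTU/h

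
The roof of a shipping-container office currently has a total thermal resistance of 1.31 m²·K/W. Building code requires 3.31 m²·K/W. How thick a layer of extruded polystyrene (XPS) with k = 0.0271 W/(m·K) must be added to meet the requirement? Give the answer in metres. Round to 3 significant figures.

0.0542 m

ΔR = 3.31 − 1.31 = 2 m²·K/W
L = ΔR × k = 2 × 0.0271 = 0.0542 m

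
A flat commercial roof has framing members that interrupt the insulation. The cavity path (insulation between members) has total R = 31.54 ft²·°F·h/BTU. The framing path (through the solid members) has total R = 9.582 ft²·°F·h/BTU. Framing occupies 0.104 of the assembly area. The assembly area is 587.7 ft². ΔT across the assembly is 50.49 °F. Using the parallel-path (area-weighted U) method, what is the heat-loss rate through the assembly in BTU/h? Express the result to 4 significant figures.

1165 BTU/h

U_eff = 0.896/31.54 + 0.104/9.582 = 0.028408 + 0.010854 = 0.039262
R_eff = 1/U_eff = 25.47 ft²·°F·h/BTU
Q = 587.7 × 50.49 / 25.47 = 1165 BTU/h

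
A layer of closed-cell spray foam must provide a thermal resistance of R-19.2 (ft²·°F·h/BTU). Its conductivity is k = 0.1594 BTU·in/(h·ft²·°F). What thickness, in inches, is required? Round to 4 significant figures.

3.060 in

L = R × k = 19.2 × 0.1594 = 3.0605 in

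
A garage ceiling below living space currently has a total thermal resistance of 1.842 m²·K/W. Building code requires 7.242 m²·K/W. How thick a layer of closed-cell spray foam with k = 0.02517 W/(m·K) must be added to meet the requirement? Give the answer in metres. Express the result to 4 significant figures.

ΔR = 7.242 − 1.842 = 5.4 m²·K/W
L = ΔR × k = 5.4 × 0.02517 = 0.13592 m

0.1359 m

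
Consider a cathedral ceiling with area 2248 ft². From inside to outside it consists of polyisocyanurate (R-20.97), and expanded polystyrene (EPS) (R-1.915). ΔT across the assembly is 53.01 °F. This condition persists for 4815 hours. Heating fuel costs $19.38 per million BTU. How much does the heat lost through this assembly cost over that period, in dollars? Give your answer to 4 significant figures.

485.9 dollars

R_total = 20.97 + 1.915 = 22.885 ft²·°F·h/BTU
Q = 2248 × 53.01 / 22.885 = 5207.2 BTU/h
E = 5207.2 × 4815 = 25073000 BTU
Cost = 25073000/10⁶ × 19.38 = $485.91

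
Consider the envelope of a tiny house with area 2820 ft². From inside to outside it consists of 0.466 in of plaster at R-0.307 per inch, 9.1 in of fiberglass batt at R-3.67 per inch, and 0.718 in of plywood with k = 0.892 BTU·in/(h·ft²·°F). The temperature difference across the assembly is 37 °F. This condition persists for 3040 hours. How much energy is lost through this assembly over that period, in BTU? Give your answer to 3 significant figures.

9240000 BTU

0.466 × 0.307 = 0.1431
9.1 × 3.67 = 33.4
0.718/0.892 = 0.8049
R_total = 0.1431 + 33.4 + 0.8049 = 34.34 ft²·°F·h/BTU
Q = 2820 × 37 / 34.34 = 3038 BTU/h
E = 3038 × 3040 = 9236000 BTU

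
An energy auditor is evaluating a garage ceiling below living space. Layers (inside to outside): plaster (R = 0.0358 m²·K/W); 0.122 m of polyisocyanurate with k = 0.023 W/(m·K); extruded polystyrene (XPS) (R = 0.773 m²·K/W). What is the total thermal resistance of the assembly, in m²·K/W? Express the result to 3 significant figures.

6.11 m²·K/W

0.122/0.023 = 5.304
R_total = 0.0358 + 5.304 + 0.773 = 6.113 m²·K/W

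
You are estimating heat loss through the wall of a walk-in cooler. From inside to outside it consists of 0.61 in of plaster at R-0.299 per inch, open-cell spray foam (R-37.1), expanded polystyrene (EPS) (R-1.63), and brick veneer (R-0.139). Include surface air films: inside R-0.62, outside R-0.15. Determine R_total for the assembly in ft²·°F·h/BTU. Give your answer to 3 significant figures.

0.61 × 0.299 = 0.1824
R_total = 0.62 + 0.1824 + 37.1 + 1.63 + 0.139 + 0.15 = 39.82 ft²·°F·h/BTU

39.8 ft²·°F·h/BTU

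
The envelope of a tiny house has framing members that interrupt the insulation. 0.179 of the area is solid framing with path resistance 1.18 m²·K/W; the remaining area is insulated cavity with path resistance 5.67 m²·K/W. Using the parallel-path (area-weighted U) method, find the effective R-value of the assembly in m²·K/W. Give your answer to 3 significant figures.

3.37 m²·K/W

U_eff = 0.821/5.67 + 0.179/1.18 = 0.1448 + 0.1517 = 0.2965
R_eff = 1/U_eff = 3.373 m²·K/W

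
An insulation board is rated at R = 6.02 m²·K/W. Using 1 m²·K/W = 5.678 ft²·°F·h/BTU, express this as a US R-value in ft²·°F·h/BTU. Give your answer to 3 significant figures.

R_US = 6.02 × 5.678 = 34.18

34.2 ft²·°F·h/BTU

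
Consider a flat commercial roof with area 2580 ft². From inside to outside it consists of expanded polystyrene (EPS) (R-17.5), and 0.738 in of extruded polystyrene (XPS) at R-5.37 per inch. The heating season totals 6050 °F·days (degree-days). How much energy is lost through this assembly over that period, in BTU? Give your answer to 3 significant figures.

17500000 BTU

0.738 × 5.37 = 3.963
R_total = 17.5 + 3.963 = 21.46 ft²·°F·h/BTU
E = A × HDD × 24 / R = 2580 × 6050 × 24 / 21.46 = 17450000 BTU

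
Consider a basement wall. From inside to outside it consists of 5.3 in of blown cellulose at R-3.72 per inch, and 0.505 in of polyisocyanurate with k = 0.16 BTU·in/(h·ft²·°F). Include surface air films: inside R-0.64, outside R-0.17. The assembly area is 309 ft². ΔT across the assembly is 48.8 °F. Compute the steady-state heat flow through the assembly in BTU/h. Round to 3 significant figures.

637 BTU/h

5.3 × 3.72 = 19.72
0.505/0.16 = 3.156
R_total = 0.64 + 19.72 + 3.156 + 0.17 = 23.68 ft²·°F·h/BTU
Q = A·ΔT/R = 309 × 48.8 / 23.68 = 636.7 BTU/h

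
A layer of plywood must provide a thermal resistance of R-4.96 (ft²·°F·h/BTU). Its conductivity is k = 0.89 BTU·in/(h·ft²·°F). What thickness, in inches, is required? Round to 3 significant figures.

4.41 in

L = R × k = 4.96 × 0.89 = 4.414 in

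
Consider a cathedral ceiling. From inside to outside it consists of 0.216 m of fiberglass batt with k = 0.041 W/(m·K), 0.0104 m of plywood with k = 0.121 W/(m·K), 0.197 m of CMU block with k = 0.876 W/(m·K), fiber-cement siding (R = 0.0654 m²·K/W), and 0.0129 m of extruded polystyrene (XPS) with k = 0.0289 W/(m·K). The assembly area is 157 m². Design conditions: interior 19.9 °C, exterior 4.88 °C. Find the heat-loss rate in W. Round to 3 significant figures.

387 W

0.216/0.041 = 5.268
0.0104/0.121 = 0.08595
0.197/0.876 = 0.2249
0.0129/0.0289 = 0.4464
R_total = 5.268 + 0.08595 + 0.2249 + 0.0654 + 0.4464 = 6.091 m²·K/W
Q = A·ΔT/R = 157 × (19.9 − 4.88) / 6.091 = 387.2 W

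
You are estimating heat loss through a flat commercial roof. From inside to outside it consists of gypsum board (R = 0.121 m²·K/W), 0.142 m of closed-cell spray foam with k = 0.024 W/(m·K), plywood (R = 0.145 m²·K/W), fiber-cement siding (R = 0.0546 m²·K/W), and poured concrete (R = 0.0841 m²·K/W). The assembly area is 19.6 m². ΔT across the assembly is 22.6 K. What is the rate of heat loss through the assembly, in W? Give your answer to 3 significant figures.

70.1 W

0.142/0.024 = 5.917
R_total = 0.121 + 5.917 + 0.145 + 0.0546 + 0.0841 = 6.321 m²·K/W
Q = A·ΔT/R = 19.6 × 22.6 / 6.321 = 70.07 W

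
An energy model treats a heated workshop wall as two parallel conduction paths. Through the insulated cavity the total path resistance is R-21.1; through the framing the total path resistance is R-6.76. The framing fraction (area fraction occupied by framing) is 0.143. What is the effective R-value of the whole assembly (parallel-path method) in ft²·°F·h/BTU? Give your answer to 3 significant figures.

U_eff = 0.857/21.1 + 0.143/6.76 = 0.04062 + 0.02115 = 0.06177
R_eff = 1/U_eff = 16.19 ft²·°F·h/BTU

16.2 ft²·°F·h/BTU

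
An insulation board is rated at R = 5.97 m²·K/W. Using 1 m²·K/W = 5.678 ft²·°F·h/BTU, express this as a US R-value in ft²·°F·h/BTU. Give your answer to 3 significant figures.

33.9 ft²·°F·h/BTU

R_US = 5.97 × 5.678 = 33.9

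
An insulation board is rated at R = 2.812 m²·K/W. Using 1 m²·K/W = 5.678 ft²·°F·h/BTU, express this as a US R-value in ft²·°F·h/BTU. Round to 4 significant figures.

15.97 ft²·°F·h/BTU

R_US = 2.812 × 5.678 = 15.967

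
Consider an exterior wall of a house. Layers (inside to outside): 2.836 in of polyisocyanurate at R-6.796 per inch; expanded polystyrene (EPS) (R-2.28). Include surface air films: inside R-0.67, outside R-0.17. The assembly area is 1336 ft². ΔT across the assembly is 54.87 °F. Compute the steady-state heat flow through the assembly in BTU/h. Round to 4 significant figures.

3274 BTU/h

2.836 × 6.796 = 19.273
R_total = 0.67 + 19.273 + 2.28 + 0.17 = 22.393 ft²·°F·h/BTU
Q = A·ΔT/R = 1336 × 54.87 / 22.393 = 3273.6 BTU/h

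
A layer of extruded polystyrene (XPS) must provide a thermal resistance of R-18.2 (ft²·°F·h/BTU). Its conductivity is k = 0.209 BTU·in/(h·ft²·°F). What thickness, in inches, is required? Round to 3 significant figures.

3.80 in

L = R × k = 18.2 × 0.209 = 3.804 in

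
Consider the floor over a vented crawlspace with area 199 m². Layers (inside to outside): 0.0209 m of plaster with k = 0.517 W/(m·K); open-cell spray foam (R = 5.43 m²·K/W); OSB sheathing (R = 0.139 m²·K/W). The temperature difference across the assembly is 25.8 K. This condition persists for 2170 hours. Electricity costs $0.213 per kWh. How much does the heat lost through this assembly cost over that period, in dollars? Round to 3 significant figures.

423 dollars

0.0209/0.517 = 0.04043
R_total = 0.04043 + 5.43 + 0.139 = 5.609 m²·K/W
Q = 199 × 25.8 / 5.609 = 915.3 W
E = 915.3 W × 2170 h / 1000 = 1986 kWh
Cost = 1986 × 0.213 = $423.1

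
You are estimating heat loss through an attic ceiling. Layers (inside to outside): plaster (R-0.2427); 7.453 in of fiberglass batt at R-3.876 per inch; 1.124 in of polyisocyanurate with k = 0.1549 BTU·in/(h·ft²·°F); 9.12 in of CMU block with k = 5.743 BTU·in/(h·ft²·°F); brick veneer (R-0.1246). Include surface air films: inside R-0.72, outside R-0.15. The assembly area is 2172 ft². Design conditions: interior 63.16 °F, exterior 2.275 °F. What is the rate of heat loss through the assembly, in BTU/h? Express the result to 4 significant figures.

3393 BTU/h

7.453 × 3.876 = 28.888
1.124/0.1549 = 7.2563
9.12/5.743 = 1.588
R_total = 0.72 + 0.2427 + 28.888 + 7.2563 + 1.588 + 0.1246 + 0.15 = 38.969 ft²·°F·h/BTU
Q = A·ΔT/R = 2172 × (63.16 − 2.275) / 38.969 = 3393.5 BTU/h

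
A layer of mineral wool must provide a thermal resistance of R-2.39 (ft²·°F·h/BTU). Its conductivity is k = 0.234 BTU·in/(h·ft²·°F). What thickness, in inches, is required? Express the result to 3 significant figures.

0.559 in

L = R × k = 2.39 × 0.234 = 0.5593 in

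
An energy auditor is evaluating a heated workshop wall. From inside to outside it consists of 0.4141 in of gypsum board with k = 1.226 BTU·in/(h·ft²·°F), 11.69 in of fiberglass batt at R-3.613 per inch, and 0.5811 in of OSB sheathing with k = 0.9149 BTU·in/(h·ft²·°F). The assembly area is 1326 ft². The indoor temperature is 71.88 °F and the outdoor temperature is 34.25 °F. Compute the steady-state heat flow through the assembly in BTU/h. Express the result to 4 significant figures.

1155 BTU/h

0.4141/1.226 = 0.33777
11.69 × 3.613 = 42.236
0.5811/0.9149 = 0.63515
R_total = 0.33777 + 42.236 + 0.63515 = 43.209 ft²·°F·h/BTU
Q = A·ΔT/R = 1326 × (71.88 − 34.25) / 43.209 = 1154.8 BTU/h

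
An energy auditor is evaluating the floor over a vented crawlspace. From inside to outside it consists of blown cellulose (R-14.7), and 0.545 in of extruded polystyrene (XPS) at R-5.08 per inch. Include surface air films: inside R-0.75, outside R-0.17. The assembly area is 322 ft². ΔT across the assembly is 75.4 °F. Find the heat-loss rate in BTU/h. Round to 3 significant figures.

0.545 × 5.08 = 2.769
R_total = 0.75 + 14.7 + 2.769 + 0.17 = 18.39 ft²·°F·h/BTU
Q = A·ΔT/R = 322 × 75.4 / 18.39 = 1320 BTU/h

1320 BTU/h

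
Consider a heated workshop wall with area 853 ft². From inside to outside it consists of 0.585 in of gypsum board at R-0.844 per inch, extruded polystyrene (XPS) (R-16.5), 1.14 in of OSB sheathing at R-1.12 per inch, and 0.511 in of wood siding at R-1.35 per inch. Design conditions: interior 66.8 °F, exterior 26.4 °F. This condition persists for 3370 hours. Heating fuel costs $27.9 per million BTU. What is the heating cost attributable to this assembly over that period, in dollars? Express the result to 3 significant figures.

171 dollars

0.585 × 0.844 = 0.4937
1.14 × 1.12 = 1.277
0.511 × 1.35 = 0.6899
R_total = 0.4937 + 16.5 + 1.277 + 0.6899 = 18.96 ft²·°F·h/BTU
Q = 853 × (66.8 − 26.4) / 18.96 = 1818 BTU/h
E = 1818 × 3370 = 6125000 BTU
Cost = 6125000/10⁶ × 27.9 = $170.9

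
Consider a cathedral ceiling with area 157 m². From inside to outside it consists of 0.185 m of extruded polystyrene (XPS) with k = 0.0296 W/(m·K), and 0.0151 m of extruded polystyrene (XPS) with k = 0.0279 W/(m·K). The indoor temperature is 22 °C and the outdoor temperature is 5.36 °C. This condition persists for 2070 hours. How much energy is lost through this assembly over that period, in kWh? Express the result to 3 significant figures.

0.185/0.0296 = 6.25
0.0151/0.0279 = 0.5412
R_total = 6.25 + 0.5412 = 6.791 m²·K/W
Q = 157 × (22 − 5.36) / 6.791 = 384.7 W
E = 384.7 W × 2070 h / 1000 = 796.3 kWh

796 kWh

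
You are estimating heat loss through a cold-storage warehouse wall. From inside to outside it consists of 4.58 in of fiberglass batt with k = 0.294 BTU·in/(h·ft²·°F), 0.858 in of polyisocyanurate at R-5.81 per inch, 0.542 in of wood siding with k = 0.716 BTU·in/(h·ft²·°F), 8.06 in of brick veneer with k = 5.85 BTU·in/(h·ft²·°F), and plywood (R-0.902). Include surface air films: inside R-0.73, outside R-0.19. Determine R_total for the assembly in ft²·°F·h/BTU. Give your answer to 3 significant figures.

4.58/0.294 = 15.58
0.858 × 5.81 = 4.985
0.542/0.716 = 0.757
8.06/5.85 = 1.378
R_total = 0.73 + 15.58 + 4.985 + 0.757 + 1.378 + 0.902 + 0.19 = 24.52 ft²·°F·h/BTU

24.5 ft²·°F·h/BTU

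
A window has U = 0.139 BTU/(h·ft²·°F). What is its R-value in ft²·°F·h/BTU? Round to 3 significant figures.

R = 1/U = 1/0.139 = 7.194

7.19 ft²·°F·h/BTU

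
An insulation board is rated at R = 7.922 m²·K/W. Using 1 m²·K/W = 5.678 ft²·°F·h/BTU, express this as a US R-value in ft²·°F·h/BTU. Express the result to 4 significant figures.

R_US = 7.922 × 5.678 = 44.981

44.98 ft²·°F·h/BTU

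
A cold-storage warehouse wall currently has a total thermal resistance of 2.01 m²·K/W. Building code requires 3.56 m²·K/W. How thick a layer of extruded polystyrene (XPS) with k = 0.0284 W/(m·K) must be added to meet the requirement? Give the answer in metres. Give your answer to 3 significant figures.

0.0440 m

ΔR = 3.56 − 2.01 = 1.55 m²·K/W
L = ΔR × k = 1.55 × 0.0284 = 0.04402 m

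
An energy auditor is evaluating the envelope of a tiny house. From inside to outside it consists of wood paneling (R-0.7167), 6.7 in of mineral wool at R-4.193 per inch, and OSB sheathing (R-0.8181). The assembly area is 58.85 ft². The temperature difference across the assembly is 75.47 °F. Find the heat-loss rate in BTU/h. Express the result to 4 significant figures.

6.7 × 4.193 = 28.093
R_total = 0.7167 + 28.093 + 0.8181 = 29.628 ft²·°F·h/BTU
Q = A·ΔT/R = 58.85 × 75.47 / 29.628 = 149.91 BTU/h

149.9 BTU/h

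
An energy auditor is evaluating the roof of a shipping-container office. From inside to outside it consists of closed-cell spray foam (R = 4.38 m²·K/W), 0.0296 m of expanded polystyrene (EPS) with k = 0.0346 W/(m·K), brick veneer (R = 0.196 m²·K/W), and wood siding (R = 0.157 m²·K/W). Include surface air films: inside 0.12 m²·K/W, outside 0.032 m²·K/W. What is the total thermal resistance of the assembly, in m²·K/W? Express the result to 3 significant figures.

5.74 m²·K/W

0.0296/0.0346 = 0.8555
R_total = 0.12 + 4.38 + 0.8555 + 0.196 + 0.157 + 0.032 = 5.74 m²·K/W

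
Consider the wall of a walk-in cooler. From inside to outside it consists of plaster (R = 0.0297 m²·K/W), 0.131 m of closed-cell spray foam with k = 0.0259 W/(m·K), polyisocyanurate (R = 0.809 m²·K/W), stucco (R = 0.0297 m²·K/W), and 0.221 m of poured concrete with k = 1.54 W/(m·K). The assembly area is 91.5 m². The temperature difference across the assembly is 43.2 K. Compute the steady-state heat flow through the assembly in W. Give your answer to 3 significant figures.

651 W

0.131/0.0259 = 5.058
0.221/1.54 = 0.1435
R_total = 0.0297 + 5.058 + 0.809 + 0.0297 + 0.1435 = 6.07 m²·K/W
Q = A·ΔT/R = 91.5 × 43.2 / 6.07 = 651.2 W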